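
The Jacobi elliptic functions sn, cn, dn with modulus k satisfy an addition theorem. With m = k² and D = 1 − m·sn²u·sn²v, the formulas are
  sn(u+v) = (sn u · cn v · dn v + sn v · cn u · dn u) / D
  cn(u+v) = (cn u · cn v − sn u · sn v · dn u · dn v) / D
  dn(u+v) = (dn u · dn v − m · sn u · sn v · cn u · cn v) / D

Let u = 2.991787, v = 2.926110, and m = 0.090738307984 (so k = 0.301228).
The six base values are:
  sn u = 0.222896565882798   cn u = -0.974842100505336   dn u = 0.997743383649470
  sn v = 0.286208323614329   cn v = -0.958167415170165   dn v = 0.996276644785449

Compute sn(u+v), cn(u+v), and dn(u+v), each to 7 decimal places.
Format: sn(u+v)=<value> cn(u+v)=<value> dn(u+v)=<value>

m = k² = 0.090738307984
D = 1 − m·sn²u·sn²v = 0.9996307147585264
sn(u+v) = (sn u·cn v·dn v + sn v·cn u·dn u)/D = -0.4911553306519329/0.9996307147585264 = -0.4913367740711906
cn(u+v) = (cn u·cn v − sn u·sn v·dn u·dn v)/D = 0.8706480385671543/0.9996307147585264 = 0.870969674813834
dn(u+v) = (dn u·dn v − m·sn u·sn v·cn u·cn v)/D = 0.9886214851659093/0.9996307147585264 = 0.9889867033594736

sn(u+v)=-0.4913368 cn(u+v)=0.8709697 dn(u+v)=0.9889867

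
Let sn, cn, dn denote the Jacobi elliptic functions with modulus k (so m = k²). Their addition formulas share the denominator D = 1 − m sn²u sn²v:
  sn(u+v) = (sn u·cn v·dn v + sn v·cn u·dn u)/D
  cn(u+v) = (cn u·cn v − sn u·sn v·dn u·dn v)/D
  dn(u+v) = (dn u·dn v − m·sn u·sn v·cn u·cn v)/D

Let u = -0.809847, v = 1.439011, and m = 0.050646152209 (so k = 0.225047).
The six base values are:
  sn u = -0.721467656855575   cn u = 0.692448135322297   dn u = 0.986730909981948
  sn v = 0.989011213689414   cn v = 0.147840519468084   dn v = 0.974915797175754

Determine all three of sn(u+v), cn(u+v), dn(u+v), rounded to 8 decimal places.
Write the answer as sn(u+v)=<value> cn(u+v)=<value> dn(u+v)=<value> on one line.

m = k² = 0.050646152209
D = 1 − m·sn²u·sn²v = 0.9742140806138252
sn(u+v) = (sn u·cn v·dn v + sn v·cn u·dn u)/D = 0.5717651626963734/0.9742140806138252 = 0.5868988901660301
cn(u+v) = (cn u·cn v − sn u·sn v·dn u·dn v)/D = 0.7887823993935402/0.9742140806138252 = 0.8096602328890077
dn(u+v) = (dn u·dn v − m·sn u·sn v·cn u·cn v)/D = 0.9656790707548193/0.9742140806138252 = 0.9912390818108191

sn(u+v)=0.58689889 cn(u+v)=0.80966023 dn(u+v)=0.99123908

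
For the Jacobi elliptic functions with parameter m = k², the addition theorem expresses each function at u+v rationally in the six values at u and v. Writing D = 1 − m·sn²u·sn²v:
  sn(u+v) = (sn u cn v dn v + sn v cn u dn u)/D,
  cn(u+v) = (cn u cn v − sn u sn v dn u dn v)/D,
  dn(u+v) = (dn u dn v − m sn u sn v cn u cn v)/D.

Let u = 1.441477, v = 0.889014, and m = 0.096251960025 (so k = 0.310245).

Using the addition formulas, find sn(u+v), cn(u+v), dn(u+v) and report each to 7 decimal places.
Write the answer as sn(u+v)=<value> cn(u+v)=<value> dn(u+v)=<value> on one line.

sn(u+v)=0.7716444 cn(u+v)=-0.6360542 dn(u+v)=0.9709213

sn u = 0.9870625331938503, cn u = 0.1603357588466753, dn u = 0.951957164259809
sn v = 0.7703630702895717, cn v = 0.6376054735759601, dn v = 0.9710192495639124
m = k² = 0.096251960025
D = 1 − m·sn²u·sn²v = 0.944346840166042
sn(u+v) = (sn u·cn v·dn v + sn v·cn u·dn u)/D = 0.7286999036727995/0.944346840166042 = 0.7716443500193998
cn(u+v) = (cn u·cn v − sn u·sn v·dn u·dn v)/D = -0.6006558123574937/0.944346840166042 = -0.6360542406769551
dn(u+v) = (dn u·dn v − m·sn u·sn v·cn u·cn v)/D = 0.9168864826689991/0.944346840166042 = 0.9709213221995696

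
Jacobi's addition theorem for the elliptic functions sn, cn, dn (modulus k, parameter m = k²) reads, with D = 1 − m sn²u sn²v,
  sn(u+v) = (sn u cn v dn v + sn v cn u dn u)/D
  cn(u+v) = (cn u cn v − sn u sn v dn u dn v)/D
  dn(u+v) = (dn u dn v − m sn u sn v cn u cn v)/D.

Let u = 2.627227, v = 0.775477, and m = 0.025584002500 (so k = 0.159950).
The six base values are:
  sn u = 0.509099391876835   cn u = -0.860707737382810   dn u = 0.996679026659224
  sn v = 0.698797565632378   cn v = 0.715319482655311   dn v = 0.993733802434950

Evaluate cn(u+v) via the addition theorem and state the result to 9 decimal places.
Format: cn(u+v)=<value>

m = k² = 0.0255840025
D = 1 − m·sn²u·sn²v = 0.996762003222925
cn(u+v) = (cn u·cn v − sn u·sn v·dn u·dn v)/D = -0.9680351252525129/0.996762003222925 = -0.9711798023223931

cn(u+v)=-0.971179802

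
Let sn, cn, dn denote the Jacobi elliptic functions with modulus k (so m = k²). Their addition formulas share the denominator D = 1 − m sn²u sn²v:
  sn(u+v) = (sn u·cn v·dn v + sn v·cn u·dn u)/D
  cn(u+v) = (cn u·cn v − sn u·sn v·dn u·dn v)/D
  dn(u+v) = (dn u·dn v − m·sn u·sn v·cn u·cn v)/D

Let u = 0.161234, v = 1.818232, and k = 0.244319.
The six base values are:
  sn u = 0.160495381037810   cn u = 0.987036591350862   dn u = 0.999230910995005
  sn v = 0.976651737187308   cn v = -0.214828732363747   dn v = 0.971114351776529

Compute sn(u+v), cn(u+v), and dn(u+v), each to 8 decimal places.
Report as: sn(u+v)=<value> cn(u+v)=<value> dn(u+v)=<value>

m = k² = 0.059691773761
D = 1 − m·sn²u·sn²v = 0.9985333752338441
sn(u+v) = (sn u·cn v·dn v + sn v·cn u·dn u)/D = 0.9297665362928102/0.9985333752338441 = 0.9311321577759686
cn(u+v) = (cn u·cn v − sn u·sn v·dn u·dn v)/D = -0.3641470711758691/0.9985333752338441 = -0.364681922715493
dn(u+v) = (dn u·dn v − m·sn u·sn v·cn u·cn v)/D = 0.9723514816059453/0.9985333752338441 = 0.9737796509588202

sn(u+v)=0.93113216 cn(u+v)=-0.36468192 dn(u+v)=0.97377965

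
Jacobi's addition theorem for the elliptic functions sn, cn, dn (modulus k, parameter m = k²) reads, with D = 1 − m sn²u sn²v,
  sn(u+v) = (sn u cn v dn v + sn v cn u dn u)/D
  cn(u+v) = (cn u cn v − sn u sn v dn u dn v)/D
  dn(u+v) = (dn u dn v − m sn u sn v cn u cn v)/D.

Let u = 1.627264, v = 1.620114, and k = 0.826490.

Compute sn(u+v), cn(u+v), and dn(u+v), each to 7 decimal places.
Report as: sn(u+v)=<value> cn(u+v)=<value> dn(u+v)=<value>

sn(u+v)=0.7133066 cn(u+v)=-0.7008521 dn(u+v)=0.8077386

sn u = 0.9705031486807992, cn u = 0.2410884451827889, dn u = 0.5971747711447153
sn v = 0.9694638985146307, cn v = 0.2452340707911808, dn v = 0.598326736806908
m = k² = 0.6830857201
D = 1 − m·sn²u·sn²v = 0.3953105571930359
sn(u+v) = (sn u·cn v·dn v + sn v·cn u·dn u)/D = 0.2819776207433869/0.3953105571930359 = 0.7133065778602345
cn(u+v) = (cn u·cn v − sn u·sn v·dn u·dn v)/D = -0.2770542510559388/0.3953105571930359 = -0.7008521427386245
dn(u+v) = (dn u·dn v − m·sn u·sn v·cn u·cn v)/D = 0.3193076092439304/0.3953105571930359 = 0.8077386334208318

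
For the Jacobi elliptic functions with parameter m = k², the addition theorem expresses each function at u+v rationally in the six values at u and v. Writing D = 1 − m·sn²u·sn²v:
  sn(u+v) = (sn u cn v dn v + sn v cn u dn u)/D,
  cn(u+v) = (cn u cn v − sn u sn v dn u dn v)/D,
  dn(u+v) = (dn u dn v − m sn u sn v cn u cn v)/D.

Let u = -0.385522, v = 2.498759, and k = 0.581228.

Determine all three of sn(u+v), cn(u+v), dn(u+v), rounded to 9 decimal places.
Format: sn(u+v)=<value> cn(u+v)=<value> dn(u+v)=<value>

sn(u+v)=0.952696331 cn(u+v)=-0.303923842 dn(u+v)=0.832693760

sn u = -0.373145649110224, cn u = 0.9277727763575032, dn u = 0.9761976719530452
sn v = 0.8026822464897219, cn v = -0.5964069174399416, dn v = 0.8844993641075627
m = k² = 0.337825987984
D = 1 − m·sn²u·sn²v = 0.9696934057434651
sn(u+v) = (sn u·cn v·dn v + sn v·cn u·dn u)/D = 0.923823349494791/0.9696934057434651 = 0.9526963306370992
cn(u+v) = (cn u·cn v − sn u·sn v·dn u·dn v)/D = -0.2947129452036092/0.9696934057434651 = -0.3039238417607393
dn(u+v) = (dn u·dn v − m·sn u·sn v·cn u·cn v)/D = 0.8074576479433811/0.9696934057434651 = 0.8326937598635131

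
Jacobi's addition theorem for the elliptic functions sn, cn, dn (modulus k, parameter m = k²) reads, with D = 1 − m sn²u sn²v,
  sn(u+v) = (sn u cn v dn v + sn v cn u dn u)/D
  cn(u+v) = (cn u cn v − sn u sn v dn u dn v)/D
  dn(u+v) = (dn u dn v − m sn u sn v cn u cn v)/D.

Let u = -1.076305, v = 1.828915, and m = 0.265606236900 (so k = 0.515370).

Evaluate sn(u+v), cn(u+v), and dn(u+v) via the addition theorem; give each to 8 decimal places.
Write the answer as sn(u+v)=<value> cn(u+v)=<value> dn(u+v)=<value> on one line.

sn u = -0.8586823781099149, cn u = 0.5125081204463995, dn u = 0.896749191268395
sn v = 0.9933430912889561, cn v = -0.1151933287499783, dn v = 0.8590216678607758
m = k² = 0.2656062369
D = 1 − m·sn²u·sn²v = 0.8067578232885694
sn(u+v) = (sn u·cn v·dn v + sn v·cn u·dn u)/D = 0.541501468433773/0.8067578232885694 = 0.6712069629848302
cn(u+v) = (cn u·cn v − sn u·sn v·dn u·dn v)/D = 0.598025371636838/0.8067578232885694 = 0.7412699999599881
dn(u+v) = (dn u·dn v − m·sn u·sn v·cn u·cn v)/D = 0.7569518509400907/0.8067578232885694 = 0.9382640354878051

sn(u+v)=0.67120696 cn(u+v)=0.74127000 dn(u+v)=0.93826404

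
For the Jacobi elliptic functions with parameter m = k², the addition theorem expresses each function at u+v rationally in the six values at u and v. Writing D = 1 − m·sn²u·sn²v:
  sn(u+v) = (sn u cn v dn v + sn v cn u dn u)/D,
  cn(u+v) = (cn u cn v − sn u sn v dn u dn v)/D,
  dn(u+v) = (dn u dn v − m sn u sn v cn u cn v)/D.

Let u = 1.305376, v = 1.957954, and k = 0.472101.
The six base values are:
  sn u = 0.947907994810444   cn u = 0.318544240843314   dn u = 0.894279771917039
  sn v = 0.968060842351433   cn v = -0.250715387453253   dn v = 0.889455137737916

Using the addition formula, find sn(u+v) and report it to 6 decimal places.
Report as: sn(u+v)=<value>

m = k² = 0.222879354201
D = 1 − m·sn²u·sn²v = 0.8123245266124541
sn(u+v) = (sn u·cn v·dn v + sn v·cn u·dn u)/D = 0.06438566993052814/0.8123245266124541 = 0.07926101923701415

sn(u+v)=0.079261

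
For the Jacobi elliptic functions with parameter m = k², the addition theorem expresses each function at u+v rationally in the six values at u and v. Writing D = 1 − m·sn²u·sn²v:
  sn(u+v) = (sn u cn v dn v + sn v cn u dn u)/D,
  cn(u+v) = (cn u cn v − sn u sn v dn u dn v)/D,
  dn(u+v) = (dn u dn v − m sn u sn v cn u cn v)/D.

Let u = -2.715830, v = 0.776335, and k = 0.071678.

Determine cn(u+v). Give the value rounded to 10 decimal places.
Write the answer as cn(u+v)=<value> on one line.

cn(u+v)=-0.3576713398

sn u = -0.4166380985070578, cn u = -0.9090724365376079, dn u = 0.9995539776861261
sn v = 0.7004158643575069, cn v = 0.7137349766939592, dn v = 0.9987389635859286
m = k² = 0.005137735684
D = 1 − m·sn²u·sn²v = 0.9995624762151883
cn(u+v) = (cn u·cn v − sn u·sn v·dn u·dn v)/D = -0.3575148500461043/0.9995624762151883 = -0.3576713397643967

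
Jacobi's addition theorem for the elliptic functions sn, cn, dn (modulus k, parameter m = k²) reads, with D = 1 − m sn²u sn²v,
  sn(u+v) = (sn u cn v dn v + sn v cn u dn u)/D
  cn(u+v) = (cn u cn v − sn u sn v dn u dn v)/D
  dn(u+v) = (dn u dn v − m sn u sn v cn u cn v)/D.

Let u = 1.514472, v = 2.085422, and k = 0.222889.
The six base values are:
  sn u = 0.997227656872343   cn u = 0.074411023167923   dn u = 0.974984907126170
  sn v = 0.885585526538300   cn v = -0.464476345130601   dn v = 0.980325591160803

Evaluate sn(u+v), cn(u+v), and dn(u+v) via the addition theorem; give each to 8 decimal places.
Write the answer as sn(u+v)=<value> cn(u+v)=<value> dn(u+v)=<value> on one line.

sn(u+v)=-0.40553985 cn(u+v)=-0.91407737 dn(u+v)=0.99590641

m = k² = 0.049679506321
D = 1 − m·sn²u·sn²v = 0.9612539958275919
sn(u+v) = (sn u·cn v·dn v + sn v·cn u·dn u)/D = -0.3898267968891906/0.9612539958275919 = -0.4055398454323918
cn(u+v) = (cn u·cn v − sn u·sn v·dn u·dn v)/D = -0.8786605220001783/0.9612539958275919 = -0.9140773674950451
dn(u+v) = (dn u·dn v − m·sn u·sn v·cn u·cn v)/D = 0.957319017734353/0.9612539958275919 = 0.9959064117181109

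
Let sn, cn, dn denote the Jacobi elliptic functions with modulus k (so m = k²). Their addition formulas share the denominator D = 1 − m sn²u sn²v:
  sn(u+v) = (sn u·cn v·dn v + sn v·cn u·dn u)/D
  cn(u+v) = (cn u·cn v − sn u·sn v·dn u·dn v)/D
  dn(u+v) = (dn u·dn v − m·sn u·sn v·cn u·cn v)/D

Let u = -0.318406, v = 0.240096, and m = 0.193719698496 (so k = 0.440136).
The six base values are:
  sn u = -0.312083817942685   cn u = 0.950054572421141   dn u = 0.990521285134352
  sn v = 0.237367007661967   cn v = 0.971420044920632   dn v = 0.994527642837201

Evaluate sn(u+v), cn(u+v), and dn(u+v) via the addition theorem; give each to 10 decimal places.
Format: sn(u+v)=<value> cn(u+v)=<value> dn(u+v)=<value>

m = k² = 0.193719698496
D = 1 − m·sn²u·sn²v = 0.9989369419143817
sn(u+v) = (sn u·cn v·dn v + sn v·cn u·dn u)/D = -0.07813140143881921/0.9989369419143817 = -0.07821454804653306
cn(u+v) = (cn u·cn v − sn u·sn v·dn u·dn v)/D = 0.9958767484134082/0.9989369419143817 = 0.9969365498735998
dn(u+v) = (dn u·dn v − m·sn u·sn v·cn u·cn v)/D = 0.998344854718763/0.9989369419143817 = 0.9994072827114753

sn(u+v)=-0.0782145480 cn(u+v)=0.9969365499 dn(u+v)=0.9994072827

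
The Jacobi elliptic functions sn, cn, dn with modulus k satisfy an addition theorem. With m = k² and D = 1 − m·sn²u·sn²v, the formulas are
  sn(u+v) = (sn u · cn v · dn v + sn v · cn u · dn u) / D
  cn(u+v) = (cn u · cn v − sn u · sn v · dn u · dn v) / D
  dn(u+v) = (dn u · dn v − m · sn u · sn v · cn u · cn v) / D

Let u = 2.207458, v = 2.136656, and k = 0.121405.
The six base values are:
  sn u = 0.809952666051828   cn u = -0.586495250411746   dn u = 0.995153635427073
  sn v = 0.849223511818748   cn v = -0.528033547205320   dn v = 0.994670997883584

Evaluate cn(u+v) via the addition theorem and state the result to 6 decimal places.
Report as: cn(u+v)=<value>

cn(u+v)=-0.373767

m = k² = 0.014739174025
D = 1 − m·sn²u·sn²v = 0.9930267305885156
cn(u+v) = (cn u·cn v − sn u·sn v·dn u·dn v)/D = -0.3711605130011595/0.9930267305885156 = -0.3737668902237827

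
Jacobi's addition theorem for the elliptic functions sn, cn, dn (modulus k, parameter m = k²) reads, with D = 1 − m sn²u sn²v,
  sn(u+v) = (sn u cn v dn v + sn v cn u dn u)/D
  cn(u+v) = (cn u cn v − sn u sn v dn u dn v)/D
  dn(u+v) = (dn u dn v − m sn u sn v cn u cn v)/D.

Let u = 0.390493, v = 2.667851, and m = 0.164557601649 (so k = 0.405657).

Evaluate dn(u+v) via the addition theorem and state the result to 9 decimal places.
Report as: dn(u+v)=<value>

dn(u+v)=0.995870559

sn u = 0.3791807287014979, cn u = 0.9253226329131916, dn u = 0.9880993032246857
sn v = 0.57333578850054, cn v = -0.8193204950594511, dn v = 0.9725778244680555
m = k² = 0.164557601649
D = 1 − m·sn²u·sn²v = 0.9922227051031832
dn(u+v) = (dn u·dn v − m·sn u·sn v·cn u·cn v)/D = 0.9881253801304497/0.9922227051031832 = 0.9958705591480016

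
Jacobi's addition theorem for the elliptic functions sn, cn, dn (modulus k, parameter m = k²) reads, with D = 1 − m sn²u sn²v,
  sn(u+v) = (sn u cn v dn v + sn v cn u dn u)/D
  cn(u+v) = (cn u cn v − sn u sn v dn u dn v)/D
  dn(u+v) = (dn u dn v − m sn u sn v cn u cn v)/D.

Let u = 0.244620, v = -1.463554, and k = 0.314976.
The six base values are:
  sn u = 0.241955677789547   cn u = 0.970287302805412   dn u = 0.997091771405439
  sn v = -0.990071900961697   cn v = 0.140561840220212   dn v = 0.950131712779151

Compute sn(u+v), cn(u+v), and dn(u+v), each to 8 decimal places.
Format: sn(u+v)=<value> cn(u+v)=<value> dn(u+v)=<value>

sn(u+v)=-0.93084620 cn(u+v)=0.36541120 dn(u+v)=0.95605290

m = k² = 0.099209880576
D = 1 − m·sn²u·sn²v = 0.9943067529129136
sn(u+v) = (sn u·cn v·dn v + sn v·cn u·dn u)/D = -0.9255466642975137/0.9943067529129136 = -0.9308462017240043
cn(u+v) = (cn u·cn v − sn u·sn v·dn u·dn v)/D = 0.3633308287167046/0.9943067529129136 = 0.3654112049951318
dn(u+v) = (dn u·dn v − m·sn u·sn v·cn u·cn v)/D = 0.9506098575903392/0.9943067529129136 = 0.9560529029954183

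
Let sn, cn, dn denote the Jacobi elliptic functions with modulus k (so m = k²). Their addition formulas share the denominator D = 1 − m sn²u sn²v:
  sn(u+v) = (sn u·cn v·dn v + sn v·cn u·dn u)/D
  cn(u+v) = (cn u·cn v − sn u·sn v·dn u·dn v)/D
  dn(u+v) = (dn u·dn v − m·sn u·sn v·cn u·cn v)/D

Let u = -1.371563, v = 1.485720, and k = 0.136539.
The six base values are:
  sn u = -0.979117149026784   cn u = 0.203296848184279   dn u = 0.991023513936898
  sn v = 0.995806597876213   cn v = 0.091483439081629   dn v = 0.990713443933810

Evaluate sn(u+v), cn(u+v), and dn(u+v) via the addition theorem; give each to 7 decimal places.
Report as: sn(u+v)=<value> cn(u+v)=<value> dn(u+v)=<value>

sn(u+v)=0.1139046 cn(u+v)=0.9934917 dn(u+v)=0.9998791

m = k² = 0.018642898521
D = 1 − m·sn²u·sn²v = 0.9822771831733659
sn(u+v) = (sn u·cn v·dn v + sn v·cn u·dn u)/D = 0.1118859245955213/0.9822771831733659 = 0.1139046355877475
cn(u+v) = (cn u·cn v − sn u·sn v·dn u·dn v)/D = 0.9758842167288123/0.9822771831733659 = 0.9934916879328294
dn(u+v) = (dn u·dn v − m·sn u·sn v·cn u·cn v)/D = 0.9821583804057763/0.9822771831733659 = 0.9998790537237098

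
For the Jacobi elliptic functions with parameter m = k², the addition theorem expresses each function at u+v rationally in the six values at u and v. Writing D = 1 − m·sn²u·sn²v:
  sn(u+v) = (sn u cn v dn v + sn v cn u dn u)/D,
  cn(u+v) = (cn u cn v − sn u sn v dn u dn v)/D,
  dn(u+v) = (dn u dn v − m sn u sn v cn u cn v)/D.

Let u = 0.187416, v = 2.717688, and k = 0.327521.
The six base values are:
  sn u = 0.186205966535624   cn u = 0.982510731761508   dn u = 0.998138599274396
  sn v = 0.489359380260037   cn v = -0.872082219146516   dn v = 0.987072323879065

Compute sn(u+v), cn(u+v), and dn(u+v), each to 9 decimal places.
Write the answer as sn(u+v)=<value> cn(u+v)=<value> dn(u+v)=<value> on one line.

m = k² = 0.107270005441
D = 1 − m·sn²u·sn²v = 0.9991093207735534
sn(u+v) = (sn u·cn v·dn v + sn v·cn u·dn u)/D = 0.3196182526525593/0.9991093207735534 = 0.3199031837728199
cn(u+v) = (cn u·cn v − sn u·sn v·dn u·dn v)/D = -0.946606363504871/0.9991093207735534 = -0.9474502377497266
dn(u+v) = (dn u·dn v − m·sn u·sn v·cn u·cn v)/D = 0.9936101744107129/0.9991093207735534 = 0.9944959512953169

sn(u+v)=0.319903184 cn(u+v)=-0.947450238 dn(u+v)=0.994495951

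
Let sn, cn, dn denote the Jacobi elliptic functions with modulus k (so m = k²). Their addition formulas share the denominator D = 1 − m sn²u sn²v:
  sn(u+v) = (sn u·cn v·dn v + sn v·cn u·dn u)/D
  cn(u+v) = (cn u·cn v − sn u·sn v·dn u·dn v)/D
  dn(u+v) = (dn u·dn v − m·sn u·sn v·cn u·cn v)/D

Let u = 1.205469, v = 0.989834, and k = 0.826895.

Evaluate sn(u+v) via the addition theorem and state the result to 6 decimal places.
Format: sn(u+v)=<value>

sn(u+v)=0.996744

sn u = 0.8707815963868111, cn u = 0.4916700228751361, dn u = 0.6939274260698394
sn v = 0.7833176454292997, cn v = 0.6216216424474762, dn v = 0.7618772410579131
m = k² = 0.683755341025
D = 1 − m·sn²u·sn²v = 0.6818770251314115
sn(u+v) = (sn u·cn v·dn v + sn v·cn u·dn u)/D = 0.6796565355955974/0.6818770251314115 = 0.99674356305613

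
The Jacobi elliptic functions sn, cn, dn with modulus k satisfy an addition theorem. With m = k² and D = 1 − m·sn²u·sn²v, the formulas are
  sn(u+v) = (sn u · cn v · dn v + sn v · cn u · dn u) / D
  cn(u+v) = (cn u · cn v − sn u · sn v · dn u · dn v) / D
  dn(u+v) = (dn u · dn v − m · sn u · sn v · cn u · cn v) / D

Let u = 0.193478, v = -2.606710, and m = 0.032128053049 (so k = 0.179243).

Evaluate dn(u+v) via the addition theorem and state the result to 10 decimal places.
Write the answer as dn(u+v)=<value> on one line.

dn(u+v)=0.9924755808

sn u = 0.1922353843484732, cn u = 0.9813488457242892, dn u = 0.999406186540308
sn v = -0.5309294454598581, cn v = -0.8474160276650941, dn v = 0.9954614754950029
m = k² = 0.032128053049
D = 1 − m·sn²u·sn²v = 0.9996653239049726
dn(u+v) = (dn u·dn v − m·sn u·sn v·cn u·cn v)/D = 0.9921434229869777/0.9996653239049726 = 0.9924755808387828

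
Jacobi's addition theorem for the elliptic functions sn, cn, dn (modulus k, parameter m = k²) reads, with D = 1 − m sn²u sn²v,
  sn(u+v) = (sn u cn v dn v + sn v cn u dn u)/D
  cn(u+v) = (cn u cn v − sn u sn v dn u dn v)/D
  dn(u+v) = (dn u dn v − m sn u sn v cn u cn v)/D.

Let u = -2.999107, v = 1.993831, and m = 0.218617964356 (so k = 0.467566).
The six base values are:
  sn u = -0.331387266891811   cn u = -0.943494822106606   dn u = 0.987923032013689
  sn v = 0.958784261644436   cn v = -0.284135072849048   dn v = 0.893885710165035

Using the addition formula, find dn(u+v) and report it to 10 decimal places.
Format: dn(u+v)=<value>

m = k² = 0.218617964356
D = 1 − m·sn²u·sn²v = 0.9779301554820208
dn(u+v) = (dn u·dn v − m·sn u·sn v·cn u·cn v)/D = 0.9017114493922482/0.9779301554820208 = 0.9220611966381132

dn(u+v)=0.9220611966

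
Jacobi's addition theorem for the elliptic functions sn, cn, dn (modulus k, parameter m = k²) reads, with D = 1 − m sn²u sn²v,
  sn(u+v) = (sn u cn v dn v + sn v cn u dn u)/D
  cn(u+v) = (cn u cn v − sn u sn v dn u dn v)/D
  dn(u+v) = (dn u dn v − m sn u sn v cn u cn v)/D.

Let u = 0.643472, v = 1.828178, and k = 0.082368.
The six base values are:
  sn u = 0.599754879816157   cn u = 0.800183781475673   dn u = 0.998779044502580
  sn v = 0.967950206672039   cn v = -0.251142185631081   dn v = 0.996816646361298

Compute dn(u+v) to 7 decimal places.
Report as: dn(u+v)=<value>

dn(u+v)=0.9986745

m = k² = 0.006784487424
D = 1 − m·sn²u·sn²v = 0.997713502894116
dn(u+v) = (dn u·dn v − m·sn u·sn v·cn u·cn v)/D = 0.996391081868629/0.997713502894116 = 0.9986745483331126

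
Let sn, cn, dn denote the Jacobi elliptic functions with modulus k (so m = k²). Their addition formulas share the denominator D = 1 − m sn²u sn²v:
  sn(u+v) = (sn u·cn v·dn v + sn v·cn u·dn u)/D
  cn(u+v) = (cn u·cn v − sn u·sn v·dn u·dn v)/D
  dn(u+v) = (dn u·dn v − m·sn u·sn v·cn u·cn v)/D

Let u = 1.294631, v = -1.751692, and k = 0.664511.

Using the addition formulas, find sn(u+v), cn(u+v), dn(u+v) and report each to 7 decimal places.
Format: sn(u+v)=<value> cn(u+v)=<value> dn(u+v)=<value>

sn u = 0.9247176916403186, cn u = 0.3806536362198589, dn u = 0.7889284434776804
sn v = -0.9991298704503951, cn v = 0.04170733716957613, dn v = 0.7477922513876472
m = k² = 0.441574869121
D = 1 − m·sn²u·sn²v = 0.6230649108027072
sn(u+v) = (sn u·cn v·dn v + sn v·cn u·dn u)/D = -0.2712066864023571/0.6230649108027072 = -0.43527838223622
cn(u+v) = (cn u·cn v − sn u·sn v·dn u·dn v)/D = 0.5609427923810404/0.6230649108027072 = 0.9002959124409147
dn(u+v) = (dn u·dn v − m·sn u·sn v·cn u·cn v)/D = 0.5964316366946799/0.6230649108027072 = 0.9572544149955177

sn(u+v)=-0.4352784 cn(u+v)=0.9002959 dn(u+v)=0.9572544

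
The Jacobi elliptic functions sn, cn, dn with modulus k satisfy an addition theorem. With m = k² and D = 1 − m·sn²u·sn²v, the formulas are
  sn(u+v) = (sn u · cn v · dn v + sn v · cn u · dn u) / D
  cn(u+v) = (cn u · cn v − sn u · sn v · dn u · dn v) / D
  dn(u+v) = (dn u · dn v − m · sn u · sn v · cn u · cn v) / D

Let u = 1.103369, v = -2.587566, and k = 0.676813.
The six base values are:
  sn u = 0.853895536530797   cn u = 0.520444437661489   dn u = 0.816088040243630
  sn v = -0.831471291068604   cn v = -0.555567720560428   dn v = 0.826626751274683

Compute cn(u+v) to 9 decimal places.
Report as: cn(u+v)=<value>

m = k² = 0.458075836969
D = 1 − m·sn²u·sn²v = 0.7690907196592191
cn(u+v) = (cn u·cn v − sn u·sn v·dn u·dn v)/D = 0.1898170164483113/0.7690907196592191 = 0.2468070561720189

cn(u+v)=0.246807056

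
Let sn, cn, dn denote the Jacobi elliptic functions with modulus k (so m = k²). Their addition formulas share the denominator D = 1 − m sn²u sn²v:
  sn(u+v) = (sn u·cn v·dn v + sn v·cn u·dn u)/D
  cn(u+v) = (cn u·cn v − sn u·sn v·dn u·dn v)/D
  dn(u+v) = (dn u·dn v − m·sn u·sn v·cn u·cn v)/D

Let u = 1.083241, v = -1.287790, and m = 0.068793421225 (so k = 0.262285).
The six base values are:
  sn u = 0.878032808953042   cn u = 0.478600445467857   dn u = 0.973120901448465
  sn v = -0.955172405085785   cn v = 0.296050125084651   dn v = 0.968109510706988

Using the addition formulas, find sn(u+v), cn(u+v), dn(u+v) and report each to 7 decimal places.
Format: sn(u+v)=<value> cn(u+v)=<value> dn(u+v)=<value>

sn(u+v)=-0.2030303 cn(u+v)=0.9791725 dn(u+v)=0.9985811

m = k² = 0.068793421225
D = 1 − m·sn²u·sn²v = 0.9516126396228342
sn(u+v) = (sn u·cn v·dn v + sn v·cn u·dn u)/D = -0.1932062136499127/0.9516126396228342 = -0.2030303146524922
cn(u+v) = (cn u·cn v − sn u·sn v·dn u·dn v)/D = 0.9317928819737799/0.9516126396228342 = 0.9791724522943392
dn(u+v) = (dn u·dn v − m·sn u·sn v·cn u·cn v)/D = 0.9502624116349938/0.9516126396228342 = 0.9985811159587208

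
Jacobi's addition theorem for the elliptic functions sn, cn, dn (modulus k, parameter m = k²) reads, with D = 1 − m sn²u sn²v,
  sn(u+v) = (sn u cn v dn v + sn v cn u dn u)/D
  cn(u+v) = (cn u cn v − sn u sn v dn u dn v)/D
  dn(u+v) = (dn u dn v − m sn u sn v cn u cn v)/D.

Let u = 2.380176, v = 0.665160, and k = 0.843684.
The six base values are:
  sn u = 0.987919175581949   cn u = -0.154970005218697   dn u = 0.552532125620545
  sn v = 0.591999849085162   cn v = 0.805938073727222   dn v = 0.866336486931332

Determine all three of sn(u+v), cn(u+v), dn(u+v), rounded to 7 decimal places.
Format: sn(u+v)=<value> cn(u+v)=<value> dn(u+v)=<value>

sn(u+v)=0.8447624 cn(u+v)=-0.5351415 dn(u+v)=0.7014562

m = k² = 0.711802691856
D = 1 − m·sn²u·sn²v = 0.7565298919495474
sn(u+v) = (sn u·cn v·dn v + sn v·cn u·dn u)/D = 0.639088040397501/0.7565298919495474 = 0.8447624438878372
cn(u+v) = (cn u·cn v − sn u·sn v·dn u·dn v)/D = -0.4048505329551585/0.7565298919495474 = -0.5351414891378249
dn(u+v) = (dn u·dn v − m·sn u·sn v·cn u·cn v)/D = 0.5306725883515251/0.7565298919495474 = 0.701456206818217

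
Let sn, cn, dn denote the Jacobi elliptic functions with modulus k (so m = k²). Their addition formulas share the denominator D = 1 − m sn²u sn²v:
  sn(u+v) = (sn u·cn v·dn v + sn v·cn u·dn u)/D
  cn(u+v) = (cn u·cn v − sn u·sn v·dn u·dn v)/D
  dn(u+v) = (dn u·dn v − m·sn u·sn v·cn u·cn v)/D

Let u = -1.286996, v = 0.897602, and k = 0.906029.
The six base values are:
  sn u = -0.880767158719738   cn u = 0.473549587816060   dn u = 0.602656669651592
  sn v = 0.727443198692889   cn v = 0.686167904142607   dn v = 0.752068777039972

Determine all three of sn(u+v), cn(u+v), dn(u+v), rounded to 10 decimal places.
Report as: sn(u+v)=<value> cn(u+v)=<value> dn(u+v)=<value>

sn(u+v)=-0.3724059608 cn(u+v)=0.9280699329 dn(u+v)=0.9413575765

m = k² = 0.820888548841
D = 1 − m·sn²u·sn²v = 0.6630196335189324
sn(u+v) = (sn u·cn v·dn v + sn v·cn u·dn u)/D = -0.2469124636667596/0.6630196335189324 = -0.3724059608254557
cn(u+v) = (cn u·cn v − sn u·sn v·dn u·dn v)/D = 0.615328586787247/0.6630196335189324 = 0.9280699328938898
dn(u+v) = (dn u·dn v − m·sn u·sn v·cn u·cn v)/D = 0.6241385553757525/0.6630196335189324 = 0.9413575764916324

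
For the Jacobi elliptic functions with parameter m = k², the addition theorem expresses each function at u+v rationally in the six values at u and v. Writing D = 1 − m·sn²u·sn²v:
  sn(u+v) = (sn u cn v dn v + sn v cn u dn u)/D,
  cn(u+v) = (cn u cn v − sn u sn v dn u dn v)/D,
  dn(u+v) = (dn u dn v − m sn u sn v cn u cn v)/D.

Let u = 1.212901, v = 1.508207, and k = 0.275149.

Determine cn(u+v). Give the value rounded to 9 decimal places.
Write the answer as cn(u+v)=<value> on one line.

sn u = 0.9306382090669458, cn u = 0.3659406014979311, dn u = 0.9666597847834365
sn v = 0.995948139739173, cn v = 0.08992943316890567, dn v = 0.9617199660081009
m = k² = 0.075706972201
D = 1 − m·sn²u·sn²v = 0.9349614147563729
cn(u+v) = (cn u·cn v − sn u·sn v·dn u·dn v)/D = -0.8287590165644352/0.9349614147563729 = -0.8864098597912606

cn(u+v)=-0.886409860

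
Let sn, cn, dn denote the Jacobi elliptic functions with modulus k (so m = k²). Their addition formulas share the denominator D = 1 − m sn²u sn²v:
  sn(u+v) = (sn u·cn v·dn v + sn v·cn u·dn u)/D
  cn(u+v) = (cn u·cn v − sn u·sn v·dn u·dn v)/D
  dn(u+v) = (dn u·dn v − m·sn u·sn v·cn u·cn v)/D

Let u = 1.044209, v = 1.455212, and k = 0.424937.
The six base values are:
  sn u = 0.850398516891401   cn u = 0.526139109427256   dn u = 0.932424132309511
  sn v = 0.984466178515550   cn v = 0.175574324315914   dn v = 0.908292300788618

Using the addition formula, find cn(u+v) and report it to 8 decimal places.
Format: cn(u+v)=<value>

cn(u+v)=-0.70600129

m = k² = 0.180571453969
D = 1 − m·sn²u·sn²v = 0.873440227881529
cn(u+v) = (cn u·cn v − sn u·sn v·dn u·dn v)/D = -0.6166499245619247/0.873440227881529 = -0.7060012864962357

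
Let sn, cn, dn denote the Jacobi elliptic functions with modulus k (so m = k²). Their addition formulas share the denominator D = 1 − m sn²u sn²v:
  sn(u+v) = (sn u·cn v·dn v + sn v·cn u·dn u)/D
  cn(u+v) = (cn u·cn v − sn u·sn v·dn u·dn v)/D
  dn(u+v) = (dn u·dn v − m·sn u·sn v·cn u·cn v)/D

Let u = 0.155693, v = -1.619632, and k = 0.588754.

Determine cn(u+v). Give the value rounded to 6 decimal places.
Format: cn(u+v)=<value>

sn u = 0.1548504840597073, cn u = 0.9879379168685016, dn u = 0.9958354493931491
sn v = -0.9950863220001847, cn v = 0.09901116991604881, dn v = 0.8104115172268567
m = k² = 0.346631272516
D = 1 − m·sn²u·sn²v = 0.9917697241892671
cn(u+v) = (cn u·cn v − sn u·sn v·dn u·dn v)/D = 0.2221728220177795/0.9917697241892671 = 0.2240165399275493

cn(u+v)=0.224017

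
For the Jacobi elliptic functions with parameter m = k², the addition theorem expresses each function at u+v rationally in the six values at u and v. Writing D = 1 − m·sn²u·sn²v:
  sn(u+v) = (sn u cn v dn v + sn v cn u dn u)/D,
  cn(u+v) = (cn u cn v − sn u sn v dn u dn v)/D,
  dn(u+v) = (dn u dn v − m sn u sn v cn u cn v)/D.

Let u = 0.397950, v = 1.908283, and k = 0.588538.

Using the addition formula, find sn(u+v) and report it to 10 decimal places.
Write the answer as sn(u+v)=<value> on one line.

sn(u+v)=0.8941824073

sn u = 0.3842854617694997, cn u = 0.923214321743658, dn u = 0.9740886357804945
sn v = 0.9909548296240938, cn v = -0.1341958480903311, dn v = 0.8123181404086875
m = k² = 0.346376977444
D = 1 − m·sn²u·sn²v = 0.9497698303883458
sn(u+v) = (sn u·cn v·dn v + sn v·cn u·dn u)/D = 0.8492674733353891/0.9497698303883458 = 0.8941824073187681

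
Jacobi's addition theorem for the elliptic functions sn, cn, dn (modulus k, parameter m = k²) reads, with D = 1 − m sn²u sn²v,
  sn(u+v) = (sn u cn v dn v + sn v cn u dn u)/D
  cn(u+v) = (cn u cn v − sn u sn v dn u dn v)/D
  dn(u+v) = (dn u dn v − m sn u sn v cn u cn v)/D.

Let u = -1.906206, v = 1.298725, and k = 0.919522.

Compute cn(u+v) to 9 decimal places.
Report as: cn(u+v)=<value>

sn u = -0.9819736851161249, cn u = 0.189017675732873, dn u = 0.4297531690317559
sn v = 0.8810679347507475, cn v = 0.4729897402207078, dn v = 0.586206949617436
m = k² = 0.845520708484
D = 1 − m·sn²u·sn²v = 0.367088859421644
cn(u+v) = (cn u·cn v − sn u·sn v·dn u·dn v)/D = 0.3073646746063953/0.367088859421644 = 0.8373031943564144

cn(u+v)=0.837303194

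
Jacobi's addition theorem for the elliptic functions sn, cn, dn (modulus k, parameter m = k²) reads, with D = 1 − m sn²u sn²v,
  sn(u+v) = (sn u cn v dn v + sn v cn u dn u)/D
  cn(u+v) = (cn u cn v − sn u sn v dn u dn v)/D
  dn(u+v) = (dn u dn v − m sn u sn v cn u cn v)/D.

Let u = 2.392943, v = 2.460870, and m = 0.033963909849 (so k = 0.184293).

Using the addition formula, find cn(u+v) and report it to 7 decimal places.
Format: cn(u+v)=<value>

sn u = 0.6986473016924709, cn u = -0.7154662450722812, dn u = 0.9916763293130441
sn v = 0.6488745809492284, cn v = -0.760895379272317, dn v = 0.9928242018563671
m = k² = 0.033963909849
D = 1 − m·sn²u·sn²v = 0.9930200039891864
cn(u+v) = (cn u·cn v − sn u·sn v·dn u·dn v)/D = 0.09805985114461172/0.9930200039891864 = 0.09874911960552967

cn(u+v)=0.0987491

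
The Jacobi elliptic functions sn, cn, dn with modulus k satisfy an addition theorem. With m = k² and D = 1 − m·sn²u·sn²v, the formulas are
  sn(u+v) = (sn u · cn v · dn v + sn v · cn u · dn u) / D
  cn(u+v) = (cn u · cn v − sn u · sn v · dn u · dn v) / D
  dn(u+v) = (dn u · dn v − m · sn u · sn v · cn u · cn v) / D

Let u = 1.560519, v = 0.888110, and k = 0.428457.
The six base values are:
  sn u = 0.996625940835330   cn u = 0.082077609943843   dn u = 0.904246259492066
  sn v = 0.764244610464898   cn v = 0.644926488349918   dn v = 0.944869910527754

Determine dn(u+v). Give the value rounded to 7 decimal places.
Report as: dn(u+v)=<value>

m = k² = 0.183575400849
D = 1 − m·sn²u·sn²v = 0.8935014661869111
dn(u+v) = (dn u·dn v − m·sn u·sn v·cn u·cn v)/D = 0.8469936806424136/0.8935014661869111 = 0.947948842498297

dn(u+v)=0.9479488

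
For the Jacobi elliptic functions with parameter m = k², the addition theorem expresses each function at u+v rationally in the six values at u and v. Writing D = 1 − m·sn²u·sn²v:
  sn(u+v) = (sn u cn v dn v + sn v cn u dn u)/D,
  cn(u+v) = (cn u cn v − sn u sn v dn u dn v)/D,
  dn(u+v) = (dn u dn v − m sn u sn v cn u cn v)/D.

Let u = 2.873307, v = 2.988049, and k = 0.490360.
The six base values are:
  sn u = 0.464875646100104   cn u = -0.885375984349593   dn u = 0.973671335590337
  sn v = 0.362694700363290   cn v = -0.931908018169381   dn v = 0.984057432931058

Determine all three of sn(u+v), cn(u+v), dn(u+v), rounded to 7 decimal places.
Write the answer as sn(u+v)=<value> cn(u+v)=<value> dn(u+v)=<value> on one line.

m = k² = 0.2404529296
D = 1 − m·sn²u·sn²v = 0.993164251399101
sn(u+v) = (sn u·cn v·dn v + sn v·cn u·dn u)/D = -0.7389811673901692/0.993164251399101 = -0.7440674252513053
cn(u+v) = (cn u·cn v − sn u·sn v·dn u·dn v)/D = 0.6635375381241061/0.993164251399101 = 0.6681045327491
dn(u+v) = (dn u·dn v − m·sn u·sn v·cn u·cn v)/D = 0.9246975336380251/0.993164251399101 = 0.9310620396730705

sn(u+v)=-0.7440674 cn(u+v)=0.6681045 dn(u+v)=0.9310620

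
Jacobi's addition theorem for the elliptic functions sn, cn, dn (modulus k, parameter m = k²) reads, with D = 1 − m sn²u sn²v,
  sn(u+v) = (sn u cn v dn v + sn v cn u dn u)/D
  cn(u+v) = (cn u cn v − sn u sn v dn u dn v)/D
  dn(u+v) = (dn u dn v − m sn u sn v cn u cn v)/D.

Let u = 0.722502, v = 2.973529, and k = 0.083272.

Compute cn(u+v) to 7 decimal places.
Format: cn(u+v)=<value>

cn(u+v)=-0.8531559

sn u = 0.6609691177118904, cn u = 0.750413103184616, dn u = 0.9984841381522344
sn v = 0.1726555997596554, cn v = -0.9849822556125738, dn v = 0.9998966401721894
m = k² = 0.006934225984
D = 1 − m·sn²u·sn²v = 0.9999096929480673
cn(u+v) = (cn u·cn v − sn u·sn v·dn u·dn v)/D = -0.8530788427283102/0.9999096929480673 = -0.8531558887214597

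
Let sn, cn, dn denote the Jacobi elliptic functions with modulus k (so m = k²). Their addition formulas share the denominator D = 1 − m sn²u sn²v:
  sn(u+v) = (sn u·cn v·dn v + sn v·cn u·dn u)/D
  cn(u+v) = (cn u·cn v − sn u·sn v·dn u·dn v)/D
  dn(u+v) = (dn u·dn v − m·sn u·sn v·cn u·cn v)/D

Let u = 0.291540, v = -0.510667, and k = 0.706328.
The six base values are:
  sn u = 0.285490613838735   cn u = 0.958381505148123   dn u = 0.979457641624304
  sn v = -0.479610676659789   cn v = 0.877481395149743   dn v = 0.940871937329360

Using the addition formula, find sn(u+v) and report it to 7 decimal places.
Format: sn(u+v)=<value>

sn(u+v)=-0.2165327

m = k² = 0.498899243584
D = 1 − m·sn²u·sn²v = 0.9906464989558946
sn(u+v) = (sn u·cn v·dn v + sn v·cn u·dn u)/D = -0.2145073357282628/0.9906464989558946 = -0.2165326743236318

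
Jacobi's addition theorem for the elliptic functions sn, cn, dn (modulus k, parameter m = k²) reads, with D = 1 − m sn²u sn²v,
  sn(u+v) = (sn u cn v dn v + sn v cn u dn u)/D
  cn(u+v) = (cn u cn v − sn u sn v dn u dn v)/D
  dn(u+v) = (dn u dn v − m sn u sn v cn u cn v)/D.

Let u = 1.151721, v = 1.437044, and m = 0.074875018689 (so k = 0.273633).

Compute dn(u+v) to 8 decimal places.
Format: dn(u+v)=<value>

sn u = 0.9074290151052675, cn u = 0.4202054051830892, dn u = 0.9686825366078549
sn v = 0.9875063628900549, cn v = 0.1575791333002415, dn v = 0.9628001955863105
m = k² = 0.074875018689
D = 1 − m·sn²u·sn²v = 0.9398768020588135
dn(u+v) = (dn u·dn v − m·sn u·sn v·cn u·cn v)/D = 0.9282050064260223/0.9398768020588135 = 0.9875815685553427

dn(u+v)=0.98758157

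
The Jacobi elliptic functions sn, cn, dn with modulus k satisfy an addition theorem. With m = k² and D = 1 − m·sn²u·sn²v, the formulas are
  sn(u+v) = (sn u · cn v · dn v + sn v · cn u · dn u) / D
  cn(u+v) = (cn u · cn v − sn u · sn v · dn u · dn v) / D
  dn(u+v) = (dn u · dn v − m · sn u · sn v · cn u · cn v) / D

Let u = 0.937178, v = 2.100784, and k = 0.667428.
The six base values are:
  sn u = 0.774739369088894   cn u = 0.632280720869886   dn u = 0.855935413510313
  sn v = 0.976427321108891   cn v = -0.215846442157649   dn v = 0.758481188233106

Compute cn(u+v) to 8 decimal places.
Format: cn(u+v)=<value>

cn(u+v)=-0.84230754

m = k² = 0.445460135184
D = 1 − m·sn²u·sn²v = 0.7450823294221837
cn(u+v) = (cn u·cn v − sn u·sn v·dn u·dn v)/D = -0.6275884618362766/0.7450823294221837 = -0.8423075371052963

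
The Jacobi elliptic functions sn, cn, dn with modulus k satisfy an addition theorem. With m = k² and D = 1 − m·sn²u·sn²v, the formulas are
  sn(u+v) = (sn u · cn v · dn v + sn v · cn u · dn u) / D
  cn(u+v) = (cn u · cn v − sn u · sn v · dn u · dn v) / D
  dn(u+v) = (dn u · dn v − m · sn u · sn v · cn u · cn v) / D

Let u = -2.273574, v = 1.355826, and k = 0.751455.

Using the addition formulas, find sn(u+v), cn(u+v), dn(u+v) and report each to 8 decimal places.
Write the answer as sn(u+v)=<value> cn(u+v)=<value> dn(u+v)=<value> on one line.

sn(u+v)=-0.75580057 cn(u+v)=0.65480188 dn(u+v)=0.82306298

sn u = -0.9711723461407719, cn u = -0.2383784262290292, dn u = 0.6836689084842473
sn v = 0.929313023741008, cn v = 0.3692929784132711, dn v = 0.7157692006517825
m = k² = 0.564684617025
D = 1 − m·sn²u·sn²v = 0.5400372952953362
sn(u+v) = (sn u·cn v·dn v + sn v·cn u·dn u)/D = -0.4081604946446425/0.5400372952953362 = -0.7558005682208063
cn(u+v) = (cn u·cn v − sn u·sn v·dn u·dn v)/D = 0.3536174358276794/0.5400372952953362 = 0.6548018792559367
dn(u+v) = (dn u·dn v − m·sn u·sn v·cn u·cn v)/D = 0.4444847044935739/0.5400372952953362 = 0.8230629779939431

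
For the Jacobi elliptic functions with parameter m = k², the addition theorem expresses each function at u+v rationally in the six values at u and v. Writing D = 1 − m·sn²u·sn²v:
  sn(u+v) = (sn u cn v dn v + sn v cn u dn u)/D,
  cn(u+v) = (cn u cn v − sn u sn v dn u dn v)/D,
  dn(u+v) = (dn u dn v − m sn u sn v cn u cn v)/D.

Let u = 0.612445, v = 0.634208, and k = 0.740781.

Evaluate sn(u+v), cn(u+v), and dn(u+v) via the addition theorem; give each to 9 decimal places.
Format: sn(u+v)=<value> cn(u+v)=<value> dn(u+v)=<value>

sn(u+v)=0.898766303 cn(u+v)=0.438428024 dn(u+v)=0.746140071

sn u = 0.5589312675083141, cn u = 0.8292139881849253, dn u = 0.9102561116094052
sn v = 0.5751976502779243, cn v = 0.8180144638786986, dn v = 0.9046781930142113
m = k² = 0.548756489961
D = 1 − m·sn²u·sn²v = 0.9432807229176202
sn(u+v) = (sn u·cn v·dn v + sn v·cn u·dn u)/D = 0.8477889284021104/0.9432807229176202 = 0.8987663033967785
cn(u+v) = (cn u·cn v − sn u·sn v·dn u·dn v)/D = 0.4135607030494913/0.9432807229176202 = 0.4384280236007843
dn(u+v) = (dn u·dn v − m·sn u·sn v·cn u·cn v)/D = 0.7038195459500154/0.9432807229176202 = 0.7461400714021401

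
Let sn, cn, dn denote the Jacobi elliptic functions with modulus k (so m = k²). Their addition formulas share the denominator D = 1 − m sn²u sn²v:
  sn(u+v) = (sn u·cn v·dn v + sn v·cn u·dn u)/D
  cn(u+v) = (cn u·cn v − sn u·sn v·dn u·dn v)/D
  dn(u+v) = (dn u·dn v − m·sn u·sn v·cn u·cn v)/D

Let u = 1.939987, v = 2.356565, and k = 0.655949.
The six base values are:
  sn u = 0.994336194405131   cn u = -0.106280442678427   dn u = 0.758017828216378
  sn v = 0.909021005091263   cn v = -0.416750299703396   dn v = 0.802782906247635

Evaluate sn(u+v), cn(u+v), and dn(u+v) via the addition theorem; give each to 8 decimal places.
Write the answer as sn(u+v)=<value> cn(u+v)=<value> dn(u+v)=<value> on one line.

m = k² = 0.430269090601
D = 1 − m·sn²u·sn²v = 0.6484764037301955
sn(u+v) = (sn u·cn v·dn v + sn v·cn u·dn u)/D = -0.4058981116426221/0.6484764037301955 = -0.6259257997789843
cn(u+v) = (cn u·cn v − sn u·sn v·dn u·dn v)/D = -0.5057354735034917/0.6484764037301955 = -0.7798826149947432
dn(u+v) = (dn u·dn v − m·sn u·sn v·cn u·cn v)/D = 0.5912980665547989/0.6484764037301955 = 0.9118266495951237

sn(u+v)=-0.62592580 cn(u+v)=-0.77988261 dn(u+v)=0.91182665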